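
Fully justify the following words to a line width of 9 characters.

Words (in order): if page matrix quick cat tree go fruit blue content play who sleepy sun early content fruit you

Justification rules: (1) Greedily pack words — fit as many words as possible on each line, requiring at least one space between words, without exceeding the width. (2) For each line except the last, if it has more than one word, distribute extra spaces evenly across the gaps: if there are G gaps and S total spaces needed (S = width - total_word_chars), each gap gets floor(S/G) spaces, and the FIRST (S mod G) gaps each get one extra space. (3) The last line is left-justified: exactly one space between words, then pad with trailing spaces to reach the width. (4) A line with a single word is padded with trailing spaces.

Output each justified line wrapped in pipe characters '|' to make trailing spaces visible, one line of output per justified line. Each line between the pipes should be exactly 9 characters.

Answer: |if   page|
|matrix   |
|quick cat|
|tree   go|
|fruit    |
|blue     |
|content  |
|play  who|
|sleepy   |
|sun early|
|content  |
|fruit you|

Derivation:
Line 1: ['if', 'page'] (min_width=7, slack=2)
Line 2: ['matrix'] (min_width=6, slack=3)
Line 3: ['quick', 'cat'] (min_width=9, slack=0)
Line 4: ['tree', 'go'] (min_width=7, slack=2)
Line 5: ['fruit'] (min_width=5, slack=4)
Line 6: ['blue'] (min_width=4, slack=5)
Line 7: ['content'] (min_width=7, slack=2)
Line 8: ['play', 'who'] (min_width=8, slack=1)
Line 9: ['sleepy'] (min_width=6, slack=3)
Line 10: ['sun', 'early'] (min_width=9, slack=0)
Line 11: ['content'] (min_width=7, slack=2)
Line 12: ['fruit', 'you'] (min_width=9, slack=0)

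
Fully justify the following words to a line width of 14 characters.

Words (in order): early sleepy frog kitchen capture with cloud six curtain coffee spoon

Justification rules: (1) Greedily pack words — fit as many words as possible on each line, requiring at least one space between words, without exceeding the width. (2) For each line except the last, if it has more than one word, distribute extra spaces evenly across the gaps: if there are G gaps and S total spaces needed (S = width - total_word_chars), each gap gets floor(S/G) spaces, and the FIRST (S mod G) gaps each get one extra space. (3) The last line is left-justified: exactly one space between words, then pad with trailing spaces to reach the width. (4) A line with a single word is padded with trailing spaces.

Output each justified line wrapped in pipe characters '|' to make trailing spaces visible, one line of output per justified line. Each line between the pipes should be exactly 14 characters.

Answer: |early   sleepy|
|frog   kitchen|
|capture   with|
|cloud      six|
|curtain coffee|
|spoon         |

Derivation:
Line 1: ['early', 'sleepy'] (min_width=12, slack=2)
Line 2: ['frog', 'kitchen'] (min_width=12, slack=2)
Line 3: ['capture', 'with'] (min_width=12, slack=2)
Line 4: ['cloud', 'six'] (min_width=9, slack=5)
Line 5: ['curtain', 'coffee'] (min_width=14, slack=0)
Line 6: ['spoon'] (min_width=5, slack=9)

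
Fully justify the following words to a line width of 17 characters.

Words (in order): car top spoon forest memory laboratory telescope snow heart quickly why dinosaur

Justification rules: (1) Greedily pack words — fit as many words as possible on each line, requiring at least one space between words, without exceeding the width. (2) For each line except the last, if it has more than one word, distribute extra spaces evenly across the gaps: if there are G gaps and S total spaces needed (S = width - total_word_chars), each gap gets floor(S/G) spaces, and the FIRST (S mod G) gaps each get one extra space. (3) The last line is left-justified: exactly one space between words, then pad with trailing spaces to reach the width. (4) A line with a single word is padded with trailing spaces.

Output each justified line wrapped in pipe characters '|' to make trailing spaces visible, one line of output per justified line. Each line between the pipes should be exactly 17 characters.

Line 1: ['car', 'top', 'spoon'] (min_width=13, slack=4)
Line 2: ['forest', 'memory'] (min_width=13, slack=4)
Line 3: ['laboratory'] (min_width=10, slack=7)
Line 4: ['telescope', 'snow'] (min_width=14, slack=3)
Line 5: ['heart', 'quickly', 'why'] (min_width=17, slack=0)
Line 6: ['dinosaur'] (min_width=8, slack=9)

Answer: |car   top   spoon|
|forest     memory|
|laboratory       |
|telescope    snow|
|heart quickly why|
|dinosaur         |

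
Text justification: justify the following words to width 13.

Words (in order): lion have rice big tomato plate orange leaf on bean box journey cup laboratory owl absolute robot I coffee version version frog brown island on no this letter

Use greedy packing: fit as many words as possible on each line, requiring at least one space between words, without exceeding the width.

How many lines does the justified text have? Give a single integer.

Answer: 15

Derivation:
Line 1: ['lion', 'have'] (min_width=9, slack=4)
Line 2: ['rice', 'big'] (min_width=8, slack=5)
Line 3: ['tomato', 'plate'] (min_width=12, slack=1)
Line 4: ['orange', 'leaf'] (min_width=11, slack=2)
Line 5: ['on', 'bean', 'box'] (min_width=11, slack=2)
Line 6: ['journey', 'cup'] (min_width=11, slack=2)
Line 7: ['laboratory'] (min_width=10, slack=3)
Line 8: ['owl', 'absolute'] (min_width=12, slack=1)
Line 9: ['robot', 'I'] (min_width=7, slack=6)
Line 10: ['coffee'] (min_width=6, slack=7)
Line 11: ['version'] (min_width=7, slack=6)
Line 12: ['version', 'frog'] (min_width=12, slack=1)
Line 13: ['brown', 'island'] (min_width=12, slack=1)
Line 14: ['on', 'no', 'this'] (min_width=10, slack=3)
Line 15: ['letter'] (min_width=6, slack=7)
Total lines: 15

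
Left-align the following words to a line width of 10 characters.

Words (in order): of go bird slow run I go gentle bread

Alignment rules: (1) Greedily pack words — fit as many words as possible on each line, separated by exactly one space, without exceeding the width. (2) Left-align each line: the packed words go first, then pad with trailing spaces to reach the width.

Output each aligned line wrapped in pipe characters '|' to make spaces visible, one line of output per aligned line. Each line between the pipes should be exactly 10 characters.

Answer: |of go bird|
|slow run I|
|go gentle |
|bread     |

Derivation:
Line 1: ['of', 'go', 'bird'] (min_width=10, slack=0)
Line 2: ['slow', 'run', 'I'] (min_width=10, slack=0)
Line 3: ['go', 'gentle'] (min_width=9, slack=1)
Line 4: ['bread'] (min_width=5, slack=5)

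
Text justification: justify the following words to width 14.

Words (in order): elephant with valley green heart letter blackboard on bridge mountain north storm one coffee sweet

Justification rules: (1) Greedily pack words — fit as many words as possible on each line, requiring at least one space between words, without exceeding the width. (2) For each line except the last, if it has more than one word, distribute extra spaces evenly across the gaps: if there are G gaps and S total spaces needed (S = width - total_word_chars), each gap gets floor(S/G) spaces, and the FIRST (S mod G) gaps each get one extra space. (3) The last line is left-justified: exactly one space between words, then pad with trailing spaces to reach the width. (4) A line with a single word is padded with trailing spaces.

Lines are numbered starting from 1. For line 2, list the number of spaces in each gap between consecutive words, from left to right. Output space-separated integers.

Line 1: ['elephant', 'with'] (min_width=13, slack=1)
Line 2: ['valley', 'green'] (min_width=12, slack=2)
Line 3: ['heart', 'letter'] (min_width=12, slack=2)
Line 4: ['blackboard', 'on'] (min_width=13, slack=1)
Line 5: ['bridge'] (min_width=6, slack=8)
Line 6: ['mountain', 'north'] (min_width=14, slack=0)
Line 7: ['storm', 'one'] (min_width=9, slack=5)
Line 8: ['coffee', 'sweet'] (min_width=12, slack=2)

Answer: 3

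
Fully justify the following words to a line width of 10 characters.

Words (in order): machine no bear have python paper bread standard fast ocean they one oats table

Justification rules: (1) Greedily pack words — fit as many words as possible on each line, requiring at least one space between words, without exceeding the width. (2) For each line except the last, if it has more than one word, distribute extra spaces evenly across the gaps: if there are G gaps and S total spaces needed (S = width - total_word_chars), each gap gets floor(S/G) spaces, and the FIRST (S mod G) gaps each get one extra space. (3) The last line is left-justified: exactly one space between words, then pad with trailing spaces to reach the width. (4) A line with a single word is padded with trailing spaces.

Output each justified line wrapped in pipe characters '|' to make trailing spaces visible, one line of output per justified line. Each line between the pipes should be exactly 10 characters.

Line 1: ['machine', 'no'] (min_width=10, slack=0)
Line 2: ['bear', 'have'] (min_width=9, slack=1)
Line 3: ['python'] (min_width=6, slack=4)
Line 4: ['paper'] (min_width=5, slack=5)
Line 5: ['bread'] (min_width=5, slack=5)
Line 6: ['standard'] (min_width=8, slack=2)
Line 7: ['fast', 'ocean'] (min_width=10, slack=0)
Line 8: ['they', 'one'] (min_width=8, slack=2)
Line 9: ['oats', 'table'] (min_width=10, slack=0)

Answer: |machine no|
|bear  have|
|python    |
|paper     |
|bread     |
|standard  |
|fast ocean|
|they   one|
|oats table|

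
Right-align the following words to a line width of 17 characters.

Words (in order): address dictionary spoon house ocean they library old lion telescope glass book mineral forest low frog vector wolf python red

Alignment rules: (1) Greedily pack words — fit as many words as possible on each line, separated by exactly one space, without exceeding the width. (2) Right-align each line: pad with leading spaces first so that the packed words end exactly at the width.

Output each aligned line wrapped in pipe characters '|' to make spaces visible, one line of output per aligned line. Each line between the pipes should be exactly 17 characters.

Line 1: ['address'] (min_width=7, slack=10)
Line 2: ['dictionary', 'spoon'] (min_width=16, slack=1)
Line 3: ['house', 'ocean', 'they'] (min_width=16, slack=1)
Line 4: ['library', 'old', 'lion'] (min_width=16, slack=1)
Line 5: ['telescope', 'glass'] (min_width=15, slack=2)
Line 6: ['book', 'mineral'] (min_width=12, slack=5)
Line 7: ['forest', 'low', 'frog'] (min_width=15, slack=2)
Line 8: ['vector', 'wolf'] (min_width=11, slack=6)
Line 9: ['python', 'red'] (min_width=10, slack=7)

Answer: |          address|
| dictionary spoon|
| house ocean they|
| library old lion|
|  telescope glass|
|     book mineral|
|  forest low frog|
|      vector wolf|
|       python red|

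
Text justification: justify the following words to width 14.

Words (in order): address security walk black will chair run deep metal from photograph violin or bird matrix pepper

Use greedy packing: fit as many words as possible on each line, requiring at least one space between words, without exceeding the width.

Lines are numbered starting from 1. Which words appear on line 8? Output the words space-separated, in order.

Answer: matrix pepper

Derivation:
Line 1: ['address'] (min_width=7, slack=7)
Line 2: ['security', 'walk'] (min_width=13, slack=1)
Line 3: ['black', 'will'] (min_width=10, slack=4)
Line 4: ['chair', 'run', 'deep'] (min_width=14, slack=0)
Line 5: ['metal', 'from'] (min_width=10, slack=4)
Line 6: ['photograph'] (min_width=10, slack=4)
Line 7: ['violin', 'or', 'bird'] (min_width=14, slack=0)
Line 8: ['matrix', 'pepper'] (min_width=13, slack=1)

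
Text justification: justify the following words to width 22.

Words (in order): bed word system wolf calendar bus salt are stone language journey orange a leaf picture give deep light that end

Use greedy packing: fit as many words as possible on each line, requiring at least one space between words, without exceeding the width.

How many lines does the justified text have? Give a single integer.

Answer: 6

Derivation:
Line 1: ['bed', 'word', 'system', 'wolf'] (min_width=20, slack=2)
Line 2: ['calendar', 'bus', 'salt', 'are'] (min_width=21, slack=1)
Line 3: ['stone', 'language', 'journey'] (min_width=22, slack=0)
Line 4: ['orange', 'a', 'leaf', 'picture'] (min_width=21, slack=1)
Line 5: ['give', 'deep', 'light', 'that'] (min_width=20, slack=2)
Line 6: ['end'] (min_width=3, slack=19)
Total lines: 6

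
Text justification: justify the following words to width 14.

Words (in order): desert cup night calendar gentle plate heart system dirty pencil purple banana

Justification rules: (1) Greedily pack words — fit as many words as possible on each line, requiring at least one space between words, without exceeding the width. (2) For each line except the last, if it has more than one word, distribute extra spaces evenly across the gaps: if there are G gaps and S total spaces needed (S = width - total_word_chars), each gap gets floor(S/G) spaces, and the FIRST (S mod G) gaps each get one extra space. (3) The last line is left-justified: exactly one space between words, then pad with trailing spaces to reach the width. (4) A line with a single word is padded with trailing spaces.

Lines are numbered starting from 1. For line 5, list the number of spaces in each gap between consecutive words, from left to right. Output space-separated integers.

Line 1: ['desert', 'cup'] (min_width=10, slack=4)
Line 2: ['night', 'calendar'] (min_width=14, slack=0)
Line 3: ['gentle', 'plate'] (min_width=12, slack=2)
Line 4: ['heart', 'system'] (min_width=12, slack=2)
Line 5: ['dirty', 'pencil'] (min_width=12, slack=2)
Line 6: ['purple', 'banana'] (min_width=13, slack=1)

Answer: 3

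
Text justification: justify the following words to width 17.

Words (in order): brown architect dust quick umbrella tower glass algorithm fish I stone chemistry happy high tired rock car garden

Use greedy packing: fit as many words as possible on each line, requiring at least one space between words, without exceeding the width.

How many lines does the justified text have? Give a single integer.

Line 1: ['brown', 'architect'] (min_width=15, slack=2)
Line 2: ['dust', 'quick'] (min_width=10, slack=7)
Line 3: ['umbrella', 'tower'] (min_width=14, slack=3)
Line 4: ['glass', 'algorithm'] (min_width=15, slack=2)
Line 5: ['fish', 'I', 'stone'] (min_width=12, slack=5)
Line 6: ['chemistry', 'happy'] (min_width=15, slack=2)
Line 7: ['high', 'tired', 'rock'] (min_width=15, slack=2)
Line 8: ['car', 'garden'] (min_width=10, slack=7)
Total lines: 8

Answer: 8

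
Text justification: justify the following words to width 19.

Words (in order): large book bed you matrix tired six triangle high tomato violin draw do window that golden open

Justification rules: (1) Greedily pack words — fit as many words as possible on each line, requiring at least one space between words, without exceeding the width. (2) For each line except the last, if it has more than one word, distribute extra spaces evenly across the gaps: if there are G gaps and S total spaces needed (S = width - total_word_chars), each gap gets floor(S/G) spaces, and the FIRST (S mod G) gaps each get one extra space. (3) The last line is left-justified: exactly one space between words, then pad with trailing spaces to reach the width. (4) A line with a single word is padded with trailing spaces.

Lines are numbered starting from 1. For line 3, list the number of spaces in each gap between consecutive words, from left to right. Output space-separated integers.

Line 1: ['large', 'book', 'bed', 'you'] (min_width=18, slack=1)
Line 2: ['matrix', 'tired', 'six'] (min_width=16, slack=3)
Line 3: ['triangle', 'high'] (min_width=13, slack=6)
Line 4: ['tomato', 'violin', 'draw'] (min_width=18, slack=1)
Line 5: ['do', 'window', 'that'] (min_width=14, slack=5)
Line 6: ['golden', 'open'] (min_width=11, slack=8)

Answer: 7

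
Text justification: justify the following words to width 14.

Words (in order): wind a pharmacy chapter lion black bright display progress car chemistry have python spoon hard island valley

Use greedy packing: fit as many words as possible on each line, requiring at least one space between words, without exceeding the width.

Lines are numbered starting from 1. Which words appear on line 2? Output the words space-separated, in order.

Line 1: ['wind', 'a'] (min_width=6, slack=8)
Line 2: ['pharmacy'] (min_width=8, slack=6)
Line 3: ['chapter', 'lion'] (min_width=12, slack=2)
Line 4: ['black', 'bright'] (min_width=12, slack=2)
Line 5: ['display'] (min_width=7, slack=7)
Line 6: ['progress', 'car'] (min_width=12, slack=2)
Line 7: ['chemistry', 'have'] (min_width=14, slack=0)
Line 8: ['python', 'spoon'] (min_width=12, slack=2)
Line 9: ['hard', 'island'] (min_width=11, slack=3)
Line 10: ['valley'] (min_width=6, slack=8)

Answer: pharmacy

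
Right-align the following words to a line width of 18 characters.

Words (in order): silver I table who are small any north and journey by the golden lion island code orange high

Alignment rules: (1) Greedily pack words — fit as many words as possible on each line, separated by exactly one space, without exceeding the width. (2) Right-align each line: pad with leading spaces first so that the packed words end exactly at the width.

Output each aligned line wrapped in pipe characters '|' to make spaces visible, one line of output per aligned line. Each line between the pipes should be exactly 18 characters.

Answer: |silver I table who|
|     are small any|
| north and journey|
|by the golden lion|
|island code orange|
|              high|

Derivation:
Line 1: ['silver', 'I', 'table', 'who'] (min_width=18, slack=0)
Line 2: ['are', 'small', 'any'] (min_width=13, slack=5)
Line 3: ['north', 'and', 'journey'] (min_width=17, slack=1)
Line 4: ['by', 'the', 'golden', 'lion'] (min_width=18, slack=0)
Line 5: ['island', 'code', 'orange'] (min_width=18, slack=0)
Line 6: ['high'] (min_width=4, slack=14)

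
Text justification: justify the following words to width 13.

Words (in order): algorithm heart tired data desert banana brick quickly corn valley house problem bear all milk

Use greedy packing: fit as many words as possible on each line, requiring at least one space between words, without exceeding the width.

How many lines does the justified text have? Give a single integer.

Answer: 8

Derivation:
Line 1: ['algorithm'] (min_width=9, slack=4)
Line 2: ['heart', 'tired'] (min_width=11, slack=2)
Line 3: ['data', 'desert'] (min_width=11, slack=2)
Line 4: ['banana', 'brick'] (min_width=12, slack=1)
Line 5: ['quickly', 'corn'] (min_width=12, slack=1)
Line 6: ['valley', 'house'] (min_width=12, slack=1)
Line 7: ['problem', 'bear'] (min_width=12, slack=1)
Line 8: ['all', 'milk'] (min_width=8, slack=5)
Total lines: 8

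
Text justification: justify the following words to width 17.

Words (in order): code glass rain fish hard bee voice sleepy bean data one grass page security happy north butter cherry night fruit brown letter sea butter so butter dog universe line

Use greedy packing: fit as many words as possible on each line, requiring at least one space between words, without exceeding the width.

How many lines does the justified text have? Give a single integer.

Line 1: ['code', 'glass', 'rain'] (min_width=15, slack=2)
Line 2: ['fish', 'hard', 'bee'] (min_width=13, slack=4)
Line 3: ['voice', 'sleepy', 'bean'] (min_width=17, slack=0)
Line 4: ['data', 'one', 'grass'] (min_width=14, slack=3)
Line 5: ['page', 'security'] (min_width=13, slack=4)
Line 6: ['happy', 'north'] (min_width=11, slack=6)
Line 7: ['butter', 'cherry'] (min_width=13, slack=4)
Line 8: ['night', 'fruit', 'brown'] (min_width=17, slack=0)
Line 9: ['letter', 'sea', 'butter'] (min_width=17, slack=0)
Line 10: ['so', 'butter', 'dog'] (min_width=13, slack=4)
Line 11: ['universe', 'line'] (min_width=13, slack=4)
Total lines: 11

Answer: 11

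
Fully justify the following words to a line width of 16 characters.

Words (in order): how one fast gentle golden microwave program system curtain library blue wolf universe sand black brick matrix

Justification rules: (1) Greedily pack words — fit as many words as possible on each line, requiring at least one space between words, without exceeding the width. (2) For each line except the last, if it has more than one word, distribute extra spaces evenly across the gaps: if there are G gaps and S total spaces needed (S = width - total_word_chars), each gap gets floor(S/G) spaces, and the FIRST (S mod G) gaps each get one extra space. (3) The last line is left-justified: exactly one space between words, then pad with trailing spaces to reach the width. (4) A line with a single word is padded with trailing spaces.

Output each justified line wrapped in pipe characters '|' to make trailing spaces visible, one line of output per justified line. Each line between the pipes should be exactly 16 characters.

Line 1: ['how', 'one', 'fast'] (min_width=12, slack=4)
Line 2: ['gentle', 'golden'] (min_width=13, slack=3)
Line 3: ['microwave'] (min_width=9, slack=7)
Line 4: ['program', 'system'] (min_width=14, slack=2)
Line 5: ['curtain', 'library'] (min_width=15, slack=1)
Line 6: ['blue', 'wolf'] (min_width=9, slack=7)
Line 7: ['universe', 'sand'] (min_width=13, slack=3)
Line 8: ['black', 'brick'] (min_width=11, slack=5)
Line 9: ['matrix'] (min_width=6, slack=10)

Answer: |how   one   fast|
|gentle    golden|
|microwave       |
|program   system|
|curtain  library|
|blue        wolf|
|universe    sand|
|black      brick|
|matrix          |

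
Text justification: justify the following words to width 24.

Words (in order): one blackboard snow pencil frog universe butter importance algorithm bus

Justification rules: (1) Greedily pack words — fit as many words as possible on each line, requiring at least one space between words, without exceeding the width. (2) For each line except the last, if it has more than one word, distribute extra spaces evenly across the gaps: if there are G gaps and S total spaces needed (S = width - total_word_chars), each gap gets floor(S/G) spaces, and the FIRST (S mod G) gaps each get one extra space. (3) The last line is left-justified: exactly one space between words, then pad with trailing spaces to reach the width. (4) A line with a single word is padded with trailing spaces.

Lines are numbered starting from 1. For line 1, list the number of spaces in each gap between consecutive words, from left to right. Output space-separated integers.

Answer: 4 3

Derivation:
Line 1: ['one', 'blackboard', 'snow'] (min_width=19, slack=5)
Line 2: ['pencil', 'frog', 'universe'] (min_width=20, slack=4)
Line 3: ['butter', 'importance'] (min_width=17, slack=7)
Line 4: ['algorithm', 'bus'] (min_width=13, slack=11)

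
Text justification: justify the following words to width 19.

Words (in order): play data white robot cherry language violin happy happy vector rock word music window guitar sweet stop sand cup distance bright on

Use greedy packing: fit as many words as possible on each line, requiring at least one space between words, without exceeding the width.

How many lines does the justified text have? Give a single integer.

Line 1: ['play', 'data', 'white'] (min_width=15, slack=4)
Line 2: ['robot', 'cherry'] (min_width=12, slack=7)
Line 3: ['language', 'violin'] (min_width=15, slack=4)
Line 4: ['happy', 'happy', 'vector'] (min_width=18, slack=1)
Line 5: ['rock', 'word', 'music'] (min_width=15, slack=4)
Line 6: ['window', 'guitar', 'sweet'] (min_width=19, slack=0)
Line 7: ['stop', 'sand', 'cup'] (min_width=13, slack=6)
Line 8: ['distance', 'bright', 'on'] (min_width=18, slack=1)
Total lines: 8

Answer: 8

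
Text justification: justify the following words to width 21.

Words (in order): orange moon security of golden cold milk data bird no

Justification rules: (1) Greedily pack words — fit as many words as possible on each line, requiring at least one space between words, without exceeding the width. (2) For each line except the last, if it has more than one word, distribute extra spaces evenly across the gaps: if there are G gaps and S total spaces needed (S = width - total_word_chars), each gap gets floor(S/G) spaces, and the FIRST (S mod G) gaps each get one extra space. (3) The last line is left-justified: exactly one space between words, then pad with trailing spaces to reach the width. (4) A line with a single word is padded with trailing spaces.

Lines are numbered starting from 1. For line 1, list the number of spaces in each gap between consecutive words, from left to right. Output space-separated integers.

Line 1: ['orange', 'moon', 'security'] (min_width=20, slack=1)
Line 2: ['of', 'golden', 'cold', 'milk'] (min_width=19, slack=2)
Line 3: ['data', 'bird', 'no'] (min_width=12, slack=9)

Answer: 2 1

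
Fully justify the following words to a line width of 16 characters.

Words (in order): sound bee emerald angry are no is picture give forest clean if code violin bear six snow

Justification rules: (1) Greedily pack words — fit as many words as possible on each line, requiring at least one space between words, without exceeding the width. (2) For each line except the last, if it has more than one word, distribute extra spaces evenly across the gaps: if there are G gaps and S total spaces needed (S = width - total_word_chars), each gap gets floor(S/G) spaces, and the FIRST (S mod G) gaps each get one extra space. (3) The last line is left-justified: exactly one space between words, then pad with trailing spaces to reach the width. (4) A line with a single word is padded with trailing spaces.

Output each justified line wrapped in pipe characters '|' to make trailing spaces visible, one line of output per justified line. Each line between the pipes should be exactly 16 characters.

Answer: |sound        bee|
|emerald    angry|
|are     no    is|
|picture     give|
|forest  clean if|
|code violin bear|
|six snow        |

Derivation:
Line 1: ['sound', 'bee'] (min_width=9, slack=7)
Line 2: ['emerald', 'angry'] (min_width=13, slack=3)
Line 3: ['are', 'no', 'is'] (min_width=9, slack=7)
Line 4: ['picture', 'give'] (min_width=12, slack=4)
Line 5: ['forest', 'clean', 'if'] (min_width=15, slack=1)
Line 6: ['code', 'violin', 'bear'] (min_width=16, slack=0)
Line 7: ['six', 'snow'] (min_width=8, slack=8)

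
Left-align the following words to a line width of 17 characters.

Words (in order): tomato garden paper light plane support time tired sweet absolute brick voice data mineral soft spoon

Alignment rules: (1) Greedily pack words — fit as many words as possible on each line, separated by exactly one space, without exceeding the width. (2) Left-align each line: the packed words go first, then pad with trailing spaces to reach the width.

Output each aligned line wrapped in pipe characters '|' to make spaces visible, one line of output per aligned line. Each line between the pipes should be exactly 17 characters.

Answer: |tomato garden    |
|paper light plane|
|support time     |
|tired sweet      |
|absolute brick   |
|voice data       |
|mineral soft     |
|spoon            |

Derivation:
Line 1: ['tomato', 'garden'] (min_width=13, slack=4)
Line 2: ['paper', 'light', 'plane'] (min_width=17, slack=0)
Line 3: ['support', 'time'] (min_width=12, slack=5)
Line 4: ['tired', 'sweet'] (min_width=11, slack=6)
Line 5: ['absolute', 'brick'] (min_width=14, slack=3)
Line 6: ['voice', 'data'] (min_width=10, slack=7)
Line 7: ['mineral', 'soft'] (min_width=12, slack=5)
Line 8: ['spoon'] (min_width=5, slack=12)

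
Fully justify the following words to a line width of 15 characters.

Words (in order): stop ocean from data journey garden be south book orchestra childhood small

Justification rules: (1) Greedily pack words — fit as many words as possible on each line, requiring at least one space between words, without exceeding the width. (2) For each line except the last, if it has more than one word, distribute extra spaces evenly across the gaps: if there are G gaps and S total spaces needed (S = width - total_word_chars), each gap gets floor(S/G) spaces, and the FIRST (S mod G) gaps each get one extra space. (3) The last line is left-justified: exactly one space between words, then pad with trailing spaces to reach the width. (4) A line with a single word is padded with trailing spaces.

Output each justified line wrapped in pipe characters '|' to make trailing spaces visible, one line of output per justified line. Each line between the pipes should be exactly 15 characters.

Answer: |stop ocean from|
|data    journey|
|garden be south|
|book  orchestra|
|childhood small|

Derivation:
Line 1: ['stop', 'ocean', 'from'] (min_width=15, slack=0)
Line 2: ['data', 'journey'] (min_width=12, slack=3)
Line 3: ['garden', 'be', 'south'] (min_width=15, slack=0)
Line 4: ['book', 'orchestra'] (min_width=14, slack=1)
Line 5: ['childhood', 'small'] (min_width=15, slack=0)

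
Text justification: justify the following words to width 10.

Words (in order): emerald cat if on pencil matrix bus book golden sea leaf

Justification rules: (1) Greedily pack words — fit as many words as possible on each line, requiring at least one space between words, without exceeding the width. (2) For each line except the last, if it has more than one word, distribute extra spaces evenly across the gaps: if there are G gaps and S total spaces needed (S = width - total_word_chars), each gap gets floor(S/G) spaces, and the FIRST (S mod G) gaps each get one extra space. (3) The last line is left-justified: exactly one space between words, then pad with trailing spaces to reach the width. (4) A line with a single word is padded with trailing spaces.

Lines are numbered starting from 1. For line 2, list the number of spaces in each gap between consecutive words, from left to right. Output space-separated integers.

Line 1: ['emerald'] (min_width=7, slack=3)
Line 2: ['cat', 'if', 'on'] (min_width=9, slack=1)
Line 3: ['pencil'] (min_width=6, slack=4)
Line 4: ['matrix', 'bus'] (min_width=10, slack=0)
Line 5: ['book'] (min_width=4, slack=6)
Line 6: ['golden', 'sea'] (min_width=10, slack=0)
Line 7: ['leaf'] (min_width=4, slack=6)

Answer: 2 1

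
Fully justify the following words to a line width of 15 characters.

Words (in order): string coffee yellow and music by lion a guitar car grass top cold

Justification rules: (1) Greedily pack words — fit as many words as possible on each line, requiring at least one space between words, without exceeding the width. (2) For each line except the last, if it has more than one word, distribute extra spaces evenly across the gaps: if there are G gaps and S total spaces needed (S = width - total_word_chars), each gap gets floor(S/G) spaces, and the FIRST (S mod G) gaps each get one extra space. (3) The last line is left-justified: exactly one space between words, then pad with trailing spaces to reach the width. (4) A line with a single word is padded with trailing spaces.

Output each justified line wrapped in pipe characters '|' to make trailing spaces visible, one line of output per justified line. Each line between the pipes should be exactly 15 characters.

Line 1: ['string', 'coffee'] (min_width=13, slack=2)
Line 2: ['yellow', 'and'] (min_width=10, slack=5)
Line 3: ['music', 'by', 'lion', 'a'] (min_width=15, slack=0)
Line 4: ['guitar', 'car'] (min_width=10, slack=5)
Line 5: ['grass', 'top', 'cold'] (min_width=14, slack=1)

Answer: |string   coffee|
|yellow      and|
|music by lion a|
|guitar      car|
|grass top cold |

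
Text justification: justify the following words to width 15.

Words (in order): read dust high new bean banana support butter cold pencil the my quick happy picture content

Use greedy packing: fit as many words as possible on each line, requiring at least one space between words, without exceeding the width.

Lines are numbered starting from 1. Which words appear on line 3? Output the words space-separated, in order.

Answer: support butter

Derivation:
Line 1: ['read', 'dust', 'high'] (min_width=14, slack=1)
Line 2: ['new', 'bean', 'banana'] (min_width=15, slack=0)
Line 3: ['support', 'butter'] (min_width=14, slack=1)
Line 4: ['cold', 'pencil', 'the'] (min_width=15, slack=0)
Line 5: ['my', 'quick', 'happy'] (min_width=14, slack=1)
Line 6: ['picture', 'content'] (min_width=15, slack=0)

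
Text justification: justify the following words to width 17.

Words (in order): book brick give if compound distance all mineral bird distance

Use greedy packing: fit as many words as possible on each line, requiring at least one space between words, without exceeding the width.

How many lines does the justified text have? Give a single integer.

Line 1: ['book', 'brick', 'give'] (min_width=15, slack=2)
Line 2: ['if', 'compound'] (min_width=11, slack=6)
Line 3: ['distance', 'all'] (min_width=12, slack=5)
Line 4: ['mineral', 'bird'] (min_width=12, slack=5)
Line 5: ['distance'] (min_width=8, slack=9)
Total lines: 5

Answer: 5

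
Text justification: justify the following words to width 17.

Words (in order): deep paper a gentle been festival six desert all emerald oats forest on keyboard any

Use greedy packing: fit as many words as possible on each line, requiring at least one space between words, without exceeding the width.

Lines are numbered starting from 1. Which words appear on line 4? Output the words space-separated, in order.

Line 1: ['deep', 'paper', 'a'] (min_width=12, slack=5)
Line 2: ['gentle', 'been'] (min_width=11, slack=6)
Line 3: ['festival', 'six'] (min_width=12, slack=5)
Line 4: ['desert', 'all'] (min_width=10, slack=7)
Line 5: ['emerald', 'oats'] (min_width=12, slack=5)
Line 6: ['forest', 'on'] (min_width=9, slack=8)
Line 7: ['keyboard', 'any'] (min_width=12, slack=5)

Answer: desert all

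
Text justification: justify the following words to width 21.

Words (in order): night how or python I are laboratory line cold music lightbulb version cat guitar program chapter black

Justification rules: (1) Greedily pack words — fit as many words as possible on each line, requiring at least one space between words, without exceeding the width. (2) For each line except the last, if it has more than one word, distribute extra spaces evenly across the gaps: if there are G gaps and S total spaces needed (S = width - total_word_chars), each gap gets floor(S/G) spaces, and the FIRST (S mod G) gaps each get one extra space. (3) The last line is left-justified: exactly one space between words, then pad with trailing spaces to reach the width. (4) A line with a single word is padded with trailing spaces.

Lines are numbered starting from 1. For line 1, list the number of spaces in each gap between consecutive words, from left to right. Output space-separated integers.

Answer: 1 1 1 1

Derivation:
Line 1: ['night', 'how', 'or', 'python', 'I'] (min_width=21, slack=0)
Line 2: ['are', 'laboratory', 'line'] (min_width=19, slack=2)
Line 3: ['cold', 'music', 'lightbulb'] (min_width=20, slack=1)
Line 4: ['version', 'cat', 'guitar'] (min_width=18, slack=3)
Line 5: ['program', 'chapter', 'black'] (min_width=21, slack=0)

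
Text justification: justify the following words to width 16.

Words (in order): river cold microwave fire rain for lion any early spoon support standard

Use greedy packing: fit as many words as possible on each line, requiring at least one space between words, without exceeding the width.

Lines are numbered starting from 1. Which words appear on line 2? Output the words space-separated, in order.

Answer: microwave fire

Derivation:
Line 1: ['river', 'cold'] (min_width=10, slack=6)
Line 2: ['microwave', 'fire'] (min_width=14, slack=2)
Line 3: ['rain', 'for', 'lion'] (min_width=13, slack=3)
Line 4: ['any', 'early', 'spoon'] (min_width=15, slack=1)
Line 5: ['support', 'standard'] (min_width=16, slack=0)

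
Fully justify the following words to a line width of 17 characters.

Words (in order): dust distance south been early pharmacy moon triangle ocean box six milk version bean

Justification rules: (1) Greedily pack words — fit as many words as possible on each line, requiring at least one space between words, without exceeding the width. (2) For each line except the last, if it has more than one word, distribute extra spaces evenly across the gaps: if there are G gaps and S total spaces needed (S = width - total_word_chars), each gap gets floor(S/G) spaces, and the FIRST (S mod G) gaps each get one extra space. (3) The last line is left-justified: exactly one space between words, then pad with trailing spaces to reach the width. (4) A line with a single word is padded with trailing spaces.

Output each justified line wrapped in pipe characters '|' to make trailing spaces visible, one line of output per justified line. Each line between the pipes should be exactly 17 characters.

Line 1: ['dust', 'distance'] (min_width=13, slack=4)
Line 2: ['south', 'been', 'early'] (min_width=16, slack=1)
Line 3: ['pharmacy', 'moon'] (min_width=13, slack=4)
Line 4: ['triangle', 'ocean'] (min_width=14, slack=3)
Line 5: ['box', 'six', 'milk'] (min_width=12, slack=5)
Line 6: ['version', 'bean'] (min_width=12, slack=5)

Answer: |dust     distance|
|south  been early|
|pharmacy     moon|
|triangle    ocean|
|box    six   milk|
|version bean     |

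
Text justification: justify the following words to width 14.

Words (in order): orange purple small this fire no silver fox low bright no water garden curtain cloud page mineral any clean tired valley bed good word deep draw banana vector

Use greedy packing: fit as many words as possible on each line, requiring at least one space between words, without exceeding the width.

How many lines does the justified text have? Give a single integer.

Line 1: ['orange', 'purple'] (min_width=13, slack=1)
Line 2: ['small', 'this'] (min_width=10, slack=4)
Line 3: ['fire', 'no', 'silver'] (min_width=14, slack=0)
Line 4: ['fox', 'low', 'bright'] (min_width=14, slack=0)
Line 5: ['no', 'water'] (min_width=8, slack=6)
Line 6: ['garden', 'curtain'] (min_width=14, slack=0)
Line 7: ['cloud', 'page'] (min_width=10, slack=4)
Line 8: ['mineral', 'any'] (min_width=11, slack=3)
Line 9: ['clean', 'tired'] (min_width=11, slack=3)
Line 10: ['valley', 'bed'] (min_width=10, slack=4)
Line 11: ['good', 'word', 'deep'] (min_width=14, slack=0)
Line 12: ['draw', 'banana'] (min_width=11, slack=3)
Line 13: ['vector'] (min_width=6, slack=8)
Total lines: 13

Answer: 13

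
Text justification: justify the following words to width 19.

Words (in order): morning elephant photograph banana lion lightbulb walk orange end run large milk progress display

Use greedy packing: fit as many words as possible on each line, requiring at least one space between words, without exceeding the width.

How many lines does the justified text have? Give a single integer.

Line 1: ['morning', 'elephant'] (min_width=16, slack=3)
Line 2: ['photograph', 'banana'] (min_width=17, slack=2)
Line 3: ['lion', 'lightbulb', 'walk'] (min_width=19, slack=0)
Line 4: ['orange', 'end', 'run'] (min_width=14, slack=5)
Line 5: ['large', 'milk', 'progress'] (min_width=19, slack=0)
Line 6: ['display'] (min_width=7, slack=12)
Total lines: 6

Answer: 6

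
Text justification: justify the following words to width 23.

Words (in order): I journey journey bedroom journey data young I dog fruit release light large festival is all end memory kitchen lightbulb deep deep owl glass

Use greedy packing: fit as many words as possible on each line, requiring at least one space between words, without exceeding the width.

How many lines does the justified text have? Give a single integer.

Line 1: ['I', 'journey', 'journey'] (min_width=17, slack=6)
Line 2: ['bedroom', 'journey', 'data'] (min_width=20, slack=3)
Line 3: ['young', 'I', 'dog', 'fruit'] (min_width=17, slack=6)
Line 4: ['release', 'light', 'large'] (min_width=19, slack=4)
Line 5: ['festival', 'is', 'all', 'end'] (min_width=19, slack=4)
Line 6: ['memory', 'kitchen'] (min_width=14, slack=9)
Line 7: ['lightbulb', 'deep', 'deep', 'owl'] (min_width=23, slack=0)
Line 8: ['glass'] (min_width=5, slack=18)
Total lines: 8

Answer: 8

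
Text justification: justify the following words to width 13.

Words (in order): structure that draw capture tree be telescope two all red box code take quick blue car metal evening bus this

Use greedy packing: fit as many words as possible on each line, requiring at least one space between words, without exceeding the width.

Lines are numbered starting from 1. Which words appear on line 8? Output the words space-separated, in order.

Answer: car metal

Derivation:
Line 1: ['structure'] (min_width=9, slack=4)
Line 2: ['that', 'draw'] (min_width=9, slack=4)
Line 3: ['capture', 'tree'] (min_width=12, slack=1)
Line 4: ['be', 'telescope'] (min_width=12, slack=1)
Line 5: ['two', 'all', 'red'] (min_width=11, slack=2)
Line 6: ['box', 'code', 'take'] (min_width=13, slack=0)
Line 7: ['quick', 'blue'] (min_width=10, slack=3)
Line 8: ['car', 'metal'] (min_width=9, slack=4)
Line 9: ['evening', 'bus'] (min_width=11, slack=2)
Line 10: ['this'] (min_width=4, slack=9)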